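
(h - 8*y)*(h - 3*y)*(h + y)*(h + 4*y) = h^4 - 6*h^3*y - 27*h^2*y^2 + 76*h*y^3 + 96*y^4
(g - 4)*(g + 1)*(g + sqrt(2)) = g^3 - 3*g^2 + sqrt(2)*g^2 - 3*sqrt(2)*g - 4*g - 4*sqrt(2)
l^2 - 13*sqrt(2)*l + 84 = (l - 7*sqrt(2))*(l - 6*sqrt(2))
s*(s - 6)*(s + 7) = s^3 + s^2 - 42*s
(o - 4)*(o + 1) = o^2 - 3*o - 4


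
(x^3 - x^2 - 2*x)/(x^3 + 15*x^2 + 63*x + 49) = x*(x - 2)/(x^2 + 14*x + 49)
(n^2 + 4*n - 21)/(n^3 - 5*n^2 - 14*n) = (-n^2 - 4*n + 21)/(n*(-n^2 + 5*n + 14))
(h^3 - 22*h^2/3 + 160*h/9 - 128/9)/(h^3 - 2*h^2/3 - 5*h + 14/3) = (9*h^2 - 48*h + 64)/(3*(3*h^2 + 4*h - 7))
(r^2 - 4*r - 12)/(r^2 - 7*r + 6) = (r + 2)/(r - 1)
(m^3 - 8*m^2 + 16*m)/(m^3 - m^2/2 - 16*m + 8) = 2*m*(m - 4)/(2*m^2 + 7*m - 4)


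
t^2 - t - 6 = (t - 3)*(t + 2)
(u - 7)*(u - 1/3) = u^2 - 22*u/3 + 7/3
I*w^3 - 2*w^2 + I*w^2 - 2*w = w*(w + 2*I)*(I*w + I)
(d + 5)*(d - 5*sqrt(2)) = d^2 - 5*sqrt(2)*d + 5*d - 25*sqrt(2)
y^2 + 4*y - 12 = (y - 2)*(y + 6)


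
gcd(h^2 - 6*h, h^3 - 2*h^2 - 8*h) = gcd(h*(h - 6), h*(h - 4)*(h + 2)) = h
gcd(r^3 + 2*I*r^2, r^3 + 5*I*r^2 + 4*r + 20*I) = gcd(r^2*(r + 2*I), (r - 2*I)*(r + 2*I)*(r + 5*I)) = r + 2*I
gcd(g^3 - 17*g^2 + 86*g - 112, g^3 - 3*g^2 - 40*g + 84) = g^2 - 9*g + 14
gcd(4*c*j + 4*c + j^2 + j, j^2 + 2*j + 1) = j + 1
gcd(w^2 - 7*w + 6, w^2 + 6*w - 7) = w - 1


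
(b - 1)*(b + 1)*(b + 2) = b^3 + 2*b^2 - b - 2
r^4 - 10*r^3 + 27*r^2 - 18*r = r*(r - 6)*(r - 3)*(r - 1)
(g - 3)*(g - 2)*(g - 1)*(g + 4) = g^4 - 2*g^3 - 13*g^2 + 38*g - 24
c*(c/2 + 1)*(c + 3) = c^3/2 + 5*c^2/2 + 3*c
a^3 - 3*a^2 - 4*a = a*(a - 4)*(a + 1)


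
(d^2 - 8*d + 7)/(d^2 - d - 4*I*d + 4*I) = (d - 7)/(d - 4*I)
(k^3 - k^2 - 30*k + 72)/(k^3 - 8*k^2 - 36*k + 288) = (k^2 - 7*k + 12)/(k^2 - 14*k + 48)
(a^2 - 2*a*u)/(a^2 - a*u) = (a - 2*u)/(a - u)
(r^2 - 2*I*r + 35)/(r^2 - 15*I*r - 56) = (r + 5*I)/(r - 8*I)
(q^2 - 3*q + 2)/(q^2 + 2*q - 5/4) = 4*(q^2 - 3*q + 2)/(4*q^2 + 8*q - 5)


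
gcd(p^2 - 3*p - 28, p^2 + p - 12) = p + 4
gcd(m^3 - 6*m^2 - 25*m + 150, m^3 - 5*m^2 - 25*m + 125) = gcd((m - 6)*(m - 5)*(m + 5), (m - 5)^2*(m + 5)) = m^2 - 25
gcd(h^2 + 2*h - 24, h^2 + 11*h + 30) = h + 6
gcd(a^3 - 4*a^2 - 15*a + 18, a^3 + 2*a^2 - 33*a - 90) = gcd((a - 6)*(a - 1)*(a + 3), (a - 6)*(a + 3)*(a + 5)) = a^2 - 3*a - 18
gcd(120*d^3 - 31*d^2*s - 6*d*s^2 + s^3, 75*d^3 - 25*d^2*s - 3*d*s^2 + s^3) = -15*d^2 + 2*d*s + s^2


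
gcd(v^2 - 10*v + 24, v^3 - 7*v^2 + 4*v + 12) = v - 6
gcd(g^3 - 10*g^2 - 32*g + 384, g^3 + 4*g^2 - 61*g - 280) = g - 8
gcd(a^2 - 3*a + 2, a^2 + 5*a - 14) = a - 2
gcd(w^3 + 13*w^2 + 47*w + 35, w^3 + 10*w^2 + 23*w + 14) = w^2 + 8*w + 7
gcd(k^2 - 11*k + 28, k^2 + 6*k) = 1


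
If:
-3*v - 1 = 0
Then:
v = -1/3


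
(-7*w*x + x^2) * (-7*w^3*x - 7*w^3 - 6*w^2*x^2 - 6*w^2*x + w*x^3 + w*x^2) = 49*w^4*x^2 + 49*w^4*x + 35*w^3*x^3 + 35*w^3*x^2 - 13*w^2*x^4 - 13*w^2*x^3 + w*x^5 + w*x^4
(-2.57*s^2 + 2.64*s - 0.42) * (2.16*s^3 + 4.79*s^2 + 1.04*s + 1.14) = -5.5512*s^5 - 6.6079*s^4 + 9.0656*s^3 - 2.196*s^2 + 2.5728*s - 0.4788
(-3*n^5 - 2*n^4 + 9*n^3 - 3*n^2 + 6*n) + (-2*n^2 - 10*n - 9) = -3*n^5 - 2*n^4 + 9*n^3 - 5*n^2 - 4*n - 9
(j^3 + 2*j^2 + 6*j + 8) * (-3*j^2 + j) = -3*j^5 - 5*j^4 - 16*j^3 - 18*j^2 + 8*j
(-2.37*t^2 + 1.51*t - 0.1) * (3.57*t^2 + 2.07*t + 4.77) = -8.4609*t^4 + 0.4848*t^3 - 8.5362*t^2 + 6.9957*t - 0.477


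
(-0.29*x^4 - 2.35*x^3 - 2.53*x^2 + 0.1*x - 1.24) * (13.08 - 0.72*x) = 0.2088*x^5 - 2.1012*x^4 - 28.9164*x^3 - 33.1644*x^2 + 2.2008*x - 16.2192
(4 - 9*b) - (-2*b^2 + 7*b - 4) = 2*b^2 - 16*b + 8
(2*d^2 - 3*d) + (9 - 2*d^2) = 9 - 3*d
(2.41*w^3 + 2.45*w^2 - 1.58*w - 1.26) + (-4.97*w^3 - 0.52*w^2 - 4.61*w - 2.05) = -2.56*w^3 + 1.93*w^2 - 6.19*w - 3.31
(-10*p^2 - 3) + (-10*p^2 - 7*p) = -20*p^2 - 7*p - 3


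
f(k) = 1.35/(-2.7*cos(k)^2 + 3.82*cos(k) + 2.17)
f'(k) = 1.35*(-5.4*sin(k)*cos(k) + 3.82*sin(k))/(-2.7*cos(k)^2 + 3.82*cos(k) + 2.17)^2 = (5.157 - 7.29*cos(k))*sin(k)/(-2.7*cos(k)^2 + 3.82*cos(k) + 2.17)^2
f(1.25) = 0.43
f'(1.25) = 0.28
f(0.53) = 0.39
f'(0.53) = -0.05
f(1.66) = 0.75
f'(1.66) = 1.77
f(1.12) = 0.41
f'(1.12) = 0.16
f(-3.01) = -0.32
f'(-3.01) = -0.09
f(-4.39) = 1.96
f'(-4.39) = 14.93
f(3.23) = -0.31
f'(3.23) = -0.06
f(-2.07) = -4.86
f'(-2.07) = -98.57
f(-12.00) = 0.39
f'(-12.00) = -0.04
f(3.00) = -0.32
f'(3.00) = 0.10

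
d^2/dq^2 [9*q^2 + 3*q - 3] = 18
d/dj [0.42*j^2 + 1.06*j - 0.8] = 0.84*j + 1.06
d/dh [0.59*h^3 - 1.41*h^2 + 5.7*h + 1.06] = 1.77*h^2 - 2.82*h + 5.7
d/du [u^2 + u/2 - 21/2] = 2*u + 1/2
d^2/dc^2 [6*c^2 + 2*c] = 12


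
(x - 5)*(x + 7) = x^2 + 2*x - 35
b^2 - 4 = (b - 2)*(b + 2)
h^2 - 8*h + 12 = (h - 6)*(h - 2)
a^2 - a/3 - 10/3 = (a - 2)*(a + 5/3)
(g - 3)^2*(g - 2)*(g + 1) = g^4 - 7*g^3 + 13*g^2 + 3*g - 18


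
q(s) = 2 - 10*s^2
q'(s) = -20*s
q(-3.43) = -115.65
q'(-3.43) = 68.60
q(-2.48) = -59.50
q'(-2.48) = 49.60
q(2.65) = -68.22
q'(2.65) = -53.00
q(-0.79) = -4.24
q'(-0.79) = 15.80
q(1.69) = -26.56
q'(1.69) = -33.80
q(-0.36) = 0.70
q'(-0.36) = 7.20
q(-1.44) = -18.74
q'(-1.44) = 28.80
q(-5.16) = -264.26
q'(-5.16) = 103.20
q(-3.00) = -88.00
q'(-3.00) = 60.00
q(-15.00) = -2248.00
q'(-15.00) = 300.00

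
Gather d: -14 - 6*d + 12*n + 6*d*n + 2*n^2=d*(6*n - 6) + 2*n^2 + 12*n - 14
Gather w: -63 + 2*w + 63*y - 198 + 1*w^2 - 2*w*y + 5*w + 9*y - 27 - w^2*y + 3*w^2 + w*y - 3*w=w^2*(4 - y) + w*(4 - y) + 72*y - 288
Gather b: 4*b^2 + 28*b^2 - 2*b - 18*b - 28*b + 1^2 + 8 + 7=32*b^2 - 48*b + 16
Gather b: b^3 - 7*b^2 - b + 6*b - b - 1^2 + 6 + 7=b^3 - 7*b^2 + 4*b + 12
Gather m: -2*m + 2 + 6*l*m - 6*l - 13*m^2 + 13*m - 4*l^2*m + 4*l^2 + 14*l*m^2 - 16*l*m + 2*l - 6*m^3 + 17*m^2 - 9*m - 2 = 4*l^2 - 4*l - 6*m^3 + m^2*(14*l + 4) + m*(-4*l^2 - 10*l + 2)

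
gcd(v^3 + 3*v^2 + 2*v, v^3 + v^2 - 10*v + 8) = 1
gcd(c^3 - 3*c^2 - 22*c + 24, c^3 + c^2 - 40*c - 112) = c + 4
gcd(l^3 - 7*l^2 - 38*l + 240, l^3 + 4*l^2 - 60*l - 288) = l^2 - 2*l - 48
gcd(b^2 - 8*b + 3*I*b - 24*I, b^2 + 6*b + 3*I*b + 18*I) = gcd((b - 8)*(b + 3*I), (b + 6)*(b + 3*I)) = b + 3*I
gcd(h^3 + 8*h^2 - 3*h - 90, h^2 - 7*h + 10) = 1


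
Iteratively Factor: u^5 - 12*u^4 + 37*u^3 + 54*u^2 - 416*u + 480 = (u - 4)*(u^4 - 8*u^3 + 5*u^2 + 74*u - 120) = (u - 5)*(u - 4)*(u^3 - 3*u^2 - 10*u + 24) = (u - 5)*(u - 4)*(u + 3)*(u^2 - 6*u + 8) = (u - 5)*(u - 4)^2*(u + 3)*(u - 2)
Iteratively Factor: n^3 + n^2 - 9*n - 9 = (n + 3)*(n^2 - 2*n - 3) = (n - 3)*(n + 3)*(n + 1)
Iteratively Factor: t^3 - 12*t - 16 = (t - 4)*(t^2 + 4*t + 4) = (t - 4)*(t + 2)*(t + 2)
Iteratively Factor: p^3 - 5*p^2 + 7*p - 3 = (p - 1)*(p^2 - 4*p + 3) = (p - 1)^2*(p - 3)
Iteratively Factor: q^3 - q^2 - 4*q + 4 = (q - 1)*(q^2 - 4) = (q - 2)*(q - 1)*(q + 2)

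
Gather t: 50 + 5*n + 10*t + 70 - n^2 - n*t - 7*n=-n^2 - 2*n + t*(10 - n) + 120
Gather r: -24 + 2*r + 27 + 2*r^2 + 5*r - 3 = 2*r^2 + 7*r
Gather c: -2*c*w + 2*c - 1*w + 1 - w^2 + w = c*(2 - 2*w) - w^2 + 1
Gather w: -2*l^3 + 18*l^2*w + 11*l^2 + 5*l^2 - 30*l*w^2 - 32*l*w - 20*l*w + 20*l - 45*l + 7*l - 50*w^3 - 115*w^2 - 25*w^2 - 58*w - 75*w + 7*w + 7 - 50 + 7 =-2*l^3 + 16*l^2 - 18*l - 50*w^3 + w^2*(-30*l - 140) + w*(18*l^2 - 52*l - 126) - 36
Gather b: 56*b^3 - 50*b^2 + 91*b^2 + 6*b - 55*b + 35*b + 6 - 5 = 56*b^3 + 41*b^2 - 14*b + 1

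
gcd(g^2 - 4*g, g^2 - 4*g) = g^2 - 4*g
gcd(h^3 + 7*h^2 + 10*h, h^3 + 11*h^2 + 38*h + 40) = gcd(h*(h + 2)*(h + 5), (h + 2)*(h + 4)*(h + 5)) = h^2 + 7*h + 10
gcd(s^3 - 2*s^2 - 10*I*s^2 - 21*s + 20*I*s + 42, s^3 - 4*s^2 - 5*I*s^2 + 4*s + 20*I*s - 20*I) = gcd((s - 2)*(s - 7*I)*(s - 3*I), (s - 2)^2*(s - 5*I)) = s - 2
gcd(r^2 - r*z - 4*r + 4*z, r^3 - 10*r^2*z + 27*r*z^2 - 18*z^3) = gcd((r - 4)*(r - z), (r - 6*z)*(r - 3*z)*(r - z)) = -r + z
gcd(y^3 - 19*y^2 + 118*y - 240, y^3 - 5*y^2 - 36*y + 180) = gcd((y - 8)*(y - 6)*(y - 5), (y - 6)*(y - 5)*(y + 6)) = y^2 - 11*y + 30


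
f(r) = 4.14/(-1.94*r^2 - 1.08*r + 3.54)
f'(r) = 4.14*(3.88*r + 1.08)/(-1.94*r^2 - 1.08*r + 3.54)^2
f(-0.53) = 1.16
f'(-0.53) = -0.32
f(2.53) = -0.36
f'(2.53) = 0.33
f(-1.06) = 1.65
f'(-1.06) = -2.00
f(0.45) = 1.56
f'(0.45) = 1.65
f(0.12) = 1.22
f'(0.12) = 0.56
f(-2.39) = -0.83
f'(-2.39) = -1.38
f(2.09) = -0.58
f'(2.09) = 0.74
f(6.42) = -0.05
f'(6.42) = 0.02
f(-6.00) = -0.07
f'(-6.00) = -0.03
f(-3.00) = -0.39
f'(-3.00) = -0.38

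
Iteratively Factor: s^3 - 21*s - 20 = (s + 1)*(s^2 - s - 20) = (s - 5)*(s + 1)*(s + 4)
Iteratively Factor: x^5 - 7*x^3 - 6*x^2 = (x + 2)*(x^4 - 2*x^3 - 3*x^2) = (x + 1)*(x + 2)*(x^3 - 3*x^2) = x*(x + 1)*(x + 2)*(x^2 - 3*x) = x*(x - 3)*(x + 1)*(x + 2)*(x)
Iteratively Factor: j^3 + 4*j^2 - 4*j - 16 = (j - 2)*(j^2 + 6*j + 8) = (j - 2)*(j + 2)*(j + 4)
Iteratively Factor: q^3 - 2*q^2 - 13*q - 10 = (q + 1)*(q^2 - 3*q - 10) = (q - 5)*(q + 1)*(q + 2)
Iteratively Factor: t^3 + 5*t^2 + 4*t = (t + 4)*(t^2 + t) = (t + 1)*(t + 4)*(t)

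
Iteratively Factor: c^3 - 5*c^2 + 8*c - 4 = (c - 2)*(c^2 - 3*c + 2) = (c - 2)*(c - 1)*(c - 2)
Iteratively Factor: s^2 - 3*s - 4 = (s - 4)*(s + 1)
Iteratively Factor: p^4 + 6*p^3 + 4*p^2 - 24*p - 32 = (p + 2)*(p^3 + 4*p^2 - 4*p - 16) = (p + 2)*(p + 4)*(p^2 - 4) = (p + 2)^2*(p + 4)*(p - 2)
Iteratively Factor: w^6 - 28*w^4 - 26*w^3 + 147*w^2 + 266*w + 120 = (w + 1)*(w^5 - w^4 - 27*w^3 + w^2 + 146*w + 120) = (w + 1)^2*(w^4 - 2*w^3 - 25*w^2 + 26*w + 120) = (w + 1)^2*(w + 2)*(w^3 - 4*w^2 - 17*w + 60) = (w + 1)^2*(w + 2)*(w + 4)*(w^2 - 8*w + 15) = (w - 3)*(w + 1)^2*(w + 2)*(w + 4)*(w - 5)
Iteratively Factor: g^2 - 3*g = (g - 3)*(g)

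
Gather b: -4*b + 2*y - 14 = -4*b + 2*y - 14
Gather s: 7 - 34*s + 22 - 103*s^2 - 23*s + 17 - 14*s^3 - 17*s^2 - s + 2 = -14*s^3 - 120*s^2 - 58*s + 48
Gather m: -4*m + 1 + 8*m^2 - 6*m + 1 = 8*m^2 - 10*m + 2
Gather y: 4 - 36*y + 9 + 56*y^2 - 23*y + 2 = 56*y^2 - 59*y + 15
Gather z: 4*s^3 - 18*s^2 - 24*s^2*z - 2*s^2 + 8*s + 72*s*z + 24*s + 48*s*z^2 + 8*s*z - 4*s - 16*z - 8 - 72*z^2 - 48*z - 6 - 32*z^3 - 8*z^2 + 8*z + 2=4*s^3 - 20*s^2 + 28*s - 32*z^3 + z^2*(48*s - 80) + z*(-24*s^2 + 80*s - 56) - 12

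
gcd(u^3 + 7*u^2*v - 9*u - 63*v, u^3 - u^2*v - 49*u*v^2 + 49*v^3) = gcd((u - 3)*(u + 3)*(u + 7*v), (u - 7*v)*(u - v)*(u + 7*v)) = u + 7*v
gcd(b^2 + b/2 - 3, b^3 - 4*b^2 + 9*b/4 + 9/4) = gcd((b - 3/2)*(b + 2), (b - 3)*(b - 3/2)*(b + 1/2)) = b - 3/2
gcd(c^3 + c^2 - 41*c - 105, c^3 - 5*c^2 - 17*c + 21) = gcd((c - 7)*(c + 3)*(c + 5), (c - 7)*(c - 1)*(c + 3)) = c^2 - 4*c - 21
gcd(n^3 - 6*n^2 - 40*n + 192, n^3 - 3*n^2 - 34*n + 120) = n^2 + 2*n - 24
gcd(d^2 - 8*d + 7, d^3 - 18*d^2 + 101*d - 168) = d - 7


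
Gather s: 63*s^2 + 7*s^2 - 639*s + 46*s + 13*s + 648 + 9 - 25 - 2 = 70*s^2 - 580*s + 630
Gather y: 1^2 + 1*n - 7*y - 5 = n - 7*y - 4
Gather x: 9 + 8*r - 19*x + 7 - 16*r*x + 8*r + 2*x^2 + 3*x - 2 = 16*r + 2*x^2 + x*(-16*r - 16) + 14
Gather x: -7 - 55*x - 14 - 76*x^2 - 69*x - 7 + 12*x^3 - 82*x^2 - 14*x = 12*x^3 - 158*x^2 - 138*x - 28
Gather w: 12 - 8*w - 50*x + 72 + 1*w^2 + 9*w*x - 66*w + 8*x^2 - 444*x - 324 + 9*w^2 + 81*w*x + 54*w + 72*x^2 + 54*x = 10*w^2 + w*(90*x - 20) + 80*x^2 - 440*x - 240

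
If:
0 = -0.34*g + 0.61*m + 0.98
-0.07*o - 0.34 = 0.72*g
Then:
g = -0.0972222222222222*o - 0.472222222222222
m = -0.0541894353369763*o - 1.86976320582878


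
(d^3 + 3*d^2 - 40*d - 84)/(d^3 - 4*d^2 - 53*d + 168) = (d^2 - 4*d - 12)/(d^2 - 11*d + 24)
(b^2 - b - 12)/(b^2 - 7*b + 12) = (b + 3)/(b - 3)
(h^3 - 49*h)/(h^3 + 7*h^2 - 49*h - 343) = h/(h + 7)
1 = 1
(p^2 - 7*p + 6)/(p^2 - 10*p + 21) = (p^2 - 7*p + 6)/(p^2 - 10*p + 21)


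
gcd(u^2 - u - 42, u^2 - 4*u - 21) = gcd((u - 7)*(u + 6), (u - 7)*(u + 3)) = u - 7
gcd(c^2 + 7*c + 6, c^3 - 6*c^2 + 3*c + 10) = c + 1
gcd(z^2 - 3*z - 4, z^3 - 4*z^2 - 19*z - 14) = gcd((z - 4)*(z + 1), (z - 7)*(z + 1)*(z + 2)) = z + 1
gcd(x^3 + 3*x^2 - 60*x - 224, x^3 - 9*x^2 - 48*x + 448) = x^2 - x - 56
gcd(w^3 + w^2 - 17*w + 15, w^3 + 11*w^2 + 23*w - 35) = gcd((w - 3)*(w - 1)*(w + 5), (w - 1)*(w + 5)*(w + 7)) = w^2 + 4*w - 5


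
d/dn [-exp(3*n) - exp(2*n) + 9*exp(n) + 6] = (-3*exp(2*n) - 2*exp(n) + 9)*exp(n)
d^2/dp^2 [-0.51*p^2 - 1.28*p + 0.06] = -1.02000000000000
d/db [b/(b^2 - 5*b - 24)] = (b^2 - b*(2*b - 5) - 5*b - 24)/(-b^2 + 5*b + 24)^2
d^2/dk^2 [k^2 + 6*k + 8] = 2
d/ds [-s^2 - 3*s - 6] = -2*s - 3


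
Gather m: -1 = -1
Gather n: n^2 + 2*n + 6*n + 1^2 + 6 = n^2 + 8*n + 7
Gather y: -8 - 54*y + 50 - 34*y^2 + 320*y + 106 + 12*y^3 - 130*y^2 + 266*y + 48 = 12*y^3 - 164*y^2 + 532*y + 196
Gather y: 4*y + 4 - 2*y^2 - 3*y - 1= -2*y^2 + y + 3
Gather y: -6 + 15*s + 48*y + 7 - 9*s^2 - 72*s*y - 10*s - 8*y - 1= -9*s^2 + 5*s + y*(40 - 72*s)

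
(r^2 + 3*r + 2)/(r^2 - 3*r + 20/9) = 9*(r^2 + 3*r + 2)/(9*r^2 - 27*r + 20)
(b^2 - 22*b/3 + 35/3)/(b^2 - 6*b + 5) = (b - 7/3)/(b - 1)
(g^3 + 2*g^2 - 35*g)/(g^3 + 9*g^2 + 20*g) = (g^2 + 2*g - 35)/(g^2 + 9*g + 20)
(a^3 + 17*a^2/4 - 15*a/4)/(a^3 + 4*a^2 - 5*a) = (a - 3/4)/(a - 1)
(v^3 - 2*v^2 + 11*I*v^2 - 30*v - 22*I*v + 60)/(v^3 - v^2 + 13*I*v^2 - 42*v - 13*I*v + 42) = (v^2 + v*(-2 + 5*I) - 10*I)/(v^2 + v*(-1 + 7*I) - 7*I)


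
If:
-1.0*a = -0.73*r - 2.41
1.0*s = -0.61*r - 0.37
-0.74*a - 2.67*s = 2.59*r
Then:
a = 2.02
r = -0.53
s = -0.05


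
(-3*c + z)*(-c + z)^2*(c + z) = -3*c^4 + 4*c^3*z + 2*c^2*z^2 - 4*c*z^3 + z^4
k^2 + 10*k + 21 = (k + 3)*(k + 7)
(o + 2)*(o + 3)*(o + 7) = o^3 + 12*o^2 + 41*o + 42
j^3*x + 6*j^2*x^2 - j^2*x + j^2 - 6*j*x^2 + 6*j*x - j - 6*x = (j - 1)*(j + 6*x)*(j*x + 1)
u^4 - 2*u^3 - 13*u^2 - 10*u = u*(u - 5)*(u + 1)*(u + 2)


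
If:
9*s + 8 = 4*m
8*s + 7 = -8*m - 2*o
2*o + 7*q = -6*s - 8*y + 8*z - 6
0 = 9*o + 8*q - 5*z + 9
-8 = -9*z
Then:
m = 1549/5272 - 144*y/659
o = 832*y/659 - 9739/5931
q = 7579/5931 - 936*y/659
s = -64*y/659 - 8995/11862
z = 8/9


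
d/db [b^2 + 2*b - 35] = 2*b + 2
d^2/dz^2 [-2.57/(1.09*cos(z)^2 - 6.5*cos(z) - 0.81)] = (-12.213668*(1 - cos(z)^2)^2 + 54.62535*cos(z)^3 - 123.765546*cos(z)^2 - 95.71965*cos(z) + 233.916774)/(-1.09*cos(z)^2 + 6.5*cos(z) + 0.81)^3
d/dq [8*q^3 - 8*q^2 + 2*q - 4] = 24*q^2 - 16*q + 2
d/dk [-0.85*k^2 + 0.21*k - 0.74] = 0.21 - 1.7*k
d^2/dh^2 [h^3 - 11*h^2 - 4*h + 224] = 6*h - 22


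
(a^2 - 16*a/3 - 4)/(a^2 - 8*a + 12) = (a + 2/3)/(a - 2)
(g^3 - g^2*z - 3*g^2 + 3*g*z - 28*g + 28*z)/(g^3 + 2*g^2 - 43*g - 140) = (g - z)/(g + 5)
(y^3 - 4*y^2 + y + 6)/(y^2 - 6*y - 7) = (y^2 - 5*y + 6)/(y - 7)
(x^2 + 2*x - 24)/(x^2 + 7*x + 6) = (x - 4)/(x + 1)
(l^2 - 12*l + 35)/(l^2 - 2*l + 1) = (l^2 - 12*l + 35)/(l^2 - 2*l + 1)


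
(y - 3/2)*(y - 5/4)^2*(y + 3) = y^4 - y^3 - 107*y^2/16 + 435*y/32 - 225/32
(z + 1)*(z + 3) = z^2 + 4*z + 3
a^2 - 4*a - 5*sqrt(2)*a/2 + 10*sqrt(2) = (a - 4)*(a - 5*sqrt(2)/2)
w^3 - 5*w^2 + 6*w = w*(w - 3)*(w - 2)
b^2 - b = b*(b - 1)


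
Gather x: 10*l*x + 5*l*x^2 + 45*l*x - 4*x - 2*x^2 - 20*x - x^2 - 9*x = x^2*(5*l - 3) + x*(55*l - 33)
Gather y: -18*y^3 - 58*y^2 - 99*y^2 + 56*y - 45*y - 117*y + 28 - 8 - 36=-18*y^3 - 157*y^2 - 106*y - 16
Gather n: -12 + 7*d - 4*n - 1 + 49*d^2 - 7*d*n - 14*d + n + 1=49*d^2 - 7*d + n*(-7*d - 3) - 12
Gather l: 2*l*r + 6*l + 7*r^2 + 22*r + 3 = l*(2*r + 6) + 7*r^2 + 22*r + 3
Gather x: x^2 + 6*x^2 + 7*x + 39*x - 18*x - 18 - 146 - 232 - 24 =7*x^2 + 28*x - 420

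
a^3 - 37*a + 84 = (a - 4)*(a - 3)*(a + 7)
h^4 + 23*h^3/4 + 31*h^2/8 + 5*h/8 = h*(h + 1/4)*(h + 1/2)*(h + 5)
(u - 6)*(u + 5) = u^2 - u - 30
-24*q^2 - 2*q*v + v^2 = (-6*q + v)*(4*q + v)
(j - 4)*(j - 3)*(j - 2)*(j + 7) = j^4 - 2*j^3 - 37*j^2 + 158*j - 168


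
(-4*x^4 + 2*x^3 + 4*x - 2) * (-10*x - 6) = 40*x^5 + 4*x^4 - 12*x^3 - 40*x^2 - 4*x + 12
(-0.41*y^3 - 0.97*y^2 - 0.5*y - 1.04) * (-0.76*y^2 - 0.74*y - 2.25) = 0.3116*y^5 + 1.0406*y^4 + 2.0203*y^3 + 3.3429*y^2 + 1.8946*y + 2.34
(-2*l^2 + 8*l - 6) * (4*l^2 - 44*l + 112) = -8*l^4 + 120*l^3 - 600*l^2 + 1160*l - 672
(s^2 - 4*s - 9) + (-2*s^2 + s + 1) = -s^2 - 3*s - 8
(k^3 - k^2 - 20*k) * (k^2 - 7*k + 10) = k^5 - 8*k^4 - 3*k^3 + 130*k^2 - 200*k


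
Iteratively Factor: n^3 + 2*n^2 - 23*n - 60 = (n + 4)*(n^2 - 2*n - 15) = (n + 3)*(n + 4)*(n - 5)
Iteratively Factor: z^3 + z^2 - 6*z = (z + 3)*(z^2 - 2*z) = z*(z + 3)*(z - 2)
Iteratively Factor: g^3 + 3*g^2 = (g)*(g^2 + 3*g) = g^2*(g + 3)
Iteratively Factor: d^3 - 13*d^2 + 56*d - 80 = (d - 4)*(d^2 - 9*d + 20) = (d - 4)^2*(d - 5)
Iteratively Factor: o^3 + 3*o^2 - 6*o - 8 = (o + 4)*(o^2 - o - 2) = (o + 1)*(o + 4)*(o - 2)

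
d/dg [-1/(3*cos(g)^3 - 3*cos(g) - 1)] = 3*(1 - 3*cos(g)^2)*sin(g)/(3*sin(g)^2*cos(g) + 1)^2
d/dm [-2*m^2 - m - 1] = -4*m - 1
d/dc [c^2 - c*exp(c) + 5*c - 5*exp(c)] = -c*exp(c) + 2*c - 6*exp(c) + 5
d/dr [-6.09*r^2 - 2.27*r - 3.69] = -12.18*r - 2.27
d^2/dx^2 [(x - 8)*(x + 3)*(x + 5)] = 6*x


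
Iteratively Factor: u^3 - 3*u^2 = (u)*(u^2 - 3*u) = u*(u - 3)*(u)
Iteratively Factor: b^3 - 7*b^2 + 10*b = (b - 5)*(b^2 - 2*b) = (b - 5)*(b - 2)*(b)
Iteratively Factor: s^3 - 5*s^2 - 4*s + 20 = (s - 2)*(s^2 - 3*s - 10) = (s - 5)*(s - 2)*(s + 2)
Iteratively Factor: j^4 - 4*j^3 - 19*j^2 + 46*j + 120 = (j + 2)*(j^3 - 6*j^2 - 7*j + 60) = (j + 2)*(j + 3)*(j^2 - 9*j + 20) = (j - 4)*(j + 2)*(j + 3)*(j - 5)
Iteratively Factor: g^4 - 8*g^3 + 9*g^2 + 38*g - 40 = (g - 5)*(g^3 - 3*g^2 - 6*g + 8) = (g - 5)*(g - 1)*(g^2 - 2*g - 8) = (g - 5)*(g - 4)*(g - 1)*(g + 2)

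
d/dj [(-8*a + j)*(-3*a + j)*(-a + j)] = 35*a^2 - 24*a*j + 3*j^2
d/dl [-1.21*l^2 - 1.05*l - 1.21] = -2.42*l - 1.05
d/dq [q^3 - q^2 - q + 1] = 3*q^2 - 2*q - 1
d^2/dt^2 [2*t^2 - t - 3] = 4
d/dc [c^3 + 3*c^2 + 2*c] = 3*c^2 + 6*c + 2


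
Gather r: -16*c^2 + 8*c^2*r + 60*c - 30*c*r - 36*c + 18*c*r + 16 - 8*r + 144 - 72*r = -16*c^2 + 24*c + r*(8*c^2 - 12*c - 80) + 160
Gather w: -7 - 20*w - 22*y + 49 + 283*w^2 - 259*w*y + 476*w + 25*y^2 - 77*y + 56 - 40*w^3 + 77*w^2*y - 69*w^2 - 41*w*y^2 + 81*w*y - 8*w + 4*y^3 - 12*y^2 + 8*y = -40*w^3 + w^2*(77*y + 214) + w*(-41*y^2 - 178*y + 448) + 4*y^3 + 13*y^2 - 91*y + 98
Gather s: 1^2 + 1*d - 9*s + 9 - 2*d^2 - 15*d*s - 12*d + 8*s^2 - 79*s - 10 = -2*d^2 - 11*d + 8*s^2 + s*(-15*d - 88)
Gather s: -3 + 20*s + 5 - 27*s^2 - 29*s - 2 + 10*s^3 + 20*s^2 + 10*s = 10*s^3 - 7*s^2 + s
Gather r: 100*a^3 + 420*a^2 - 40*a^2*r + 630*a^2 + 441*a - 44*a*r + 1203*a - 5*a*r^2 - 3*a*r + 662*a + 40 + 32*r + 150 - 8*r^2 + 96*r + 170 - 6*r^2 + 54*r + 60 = 100*a^3 + 1050*a^2 + 2306*a + r^2*(-5*a - 14) + r*(-40*a^2 - 47*a + 182) + 420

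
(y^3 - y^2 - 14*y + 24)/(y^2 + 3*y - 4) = (y^2 - 5*y + 6)/(y - 1)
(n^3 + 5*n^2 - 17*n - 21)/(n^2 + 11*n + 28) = (n^2 - 2*n - 3)/(n + 4)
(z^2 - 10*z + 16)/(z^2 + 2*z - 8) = (z - 8)/(z + 4)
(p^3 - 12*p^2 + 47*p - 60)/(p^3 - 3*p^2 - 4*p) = (p^2 - 8*p + 15)/(p*(p + 1))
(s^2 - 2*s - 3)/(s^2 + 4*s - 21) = (s + 1)/(s + 7)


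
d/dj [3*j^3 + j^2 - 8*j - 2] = 9*j^2 + 2*j - 8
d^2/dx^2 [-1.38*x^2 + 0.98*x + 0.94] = -2.76000000000000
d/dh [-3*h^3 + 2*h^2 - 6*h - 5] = -9*h^2 + 4*h - 6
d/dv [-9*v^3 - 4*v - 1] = -27*v^2 - 4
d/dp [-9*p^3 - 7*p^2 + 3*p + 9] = -27*p^2 - 14*p + 3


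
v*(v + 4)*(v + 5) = v^3 + 9*v^2 + 20*v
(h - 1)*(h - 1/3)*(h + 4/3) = h^3 - 13*h/9 + 4/9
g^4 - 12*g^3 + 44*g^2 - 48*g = g*(g - 6)*(g - 4)*(g - 2)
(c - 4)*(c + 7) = c^2 + 3*c - 28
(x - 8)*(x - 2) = x^2 - 10*x + 16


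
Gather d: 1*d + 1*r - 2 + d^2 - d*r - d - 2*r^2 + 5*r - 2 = d^2 - d*r - 2*r^2 + 6*r - 4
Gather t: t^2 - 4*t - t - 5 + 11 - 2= t^2 - 5*t + 4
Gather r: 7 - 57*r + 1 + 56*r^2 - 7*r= 56*r^2 - 64*r + 8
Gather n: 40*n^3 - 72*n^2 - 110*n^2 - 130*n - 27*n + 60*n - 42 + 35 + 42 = 40*n^3 - 182*n^2 - 97*n + 35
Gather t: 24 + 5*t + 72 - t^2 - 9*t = -t^2 - 4*t + 96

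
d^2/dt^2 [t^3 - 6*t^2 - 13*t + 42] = 6*t - 12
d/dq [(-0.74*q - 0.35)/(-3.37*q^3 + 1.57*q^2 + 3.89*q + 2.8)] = (-4.9876*q^3 - 2.3767*q^2 + 1.099*q - 0.7105)/(11.3569*q^6 - 10.5818*q^5 - 23.7537*q^4 - 6.6574*q^3 + 23.9241*q^2 + 21.784*q + 7.84)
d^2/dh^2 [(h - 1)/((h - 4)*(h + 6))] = 2*(h^3 - 3*h^2 + 66*h + 20)/(h^6 + 6*h^5 - 60*h^4 - 280*h^3 + 1440*h^2 + 3456*h - 13824)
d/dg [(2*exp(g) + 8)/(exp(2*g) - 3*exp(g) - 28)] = -2*exp(g)/(exp(2*g) - 14*exp(g) + 49)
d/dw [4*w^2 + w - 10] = 8*w + 1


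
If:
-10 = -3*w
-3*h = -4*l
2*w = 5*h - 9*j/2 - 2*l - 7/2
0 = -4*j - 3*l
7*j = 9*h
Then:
No Solution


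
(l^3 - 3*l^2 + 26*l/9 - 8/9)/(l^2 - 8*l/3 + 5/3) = (9*l^2 - 18*l + 8)/(3*(3*l - 5))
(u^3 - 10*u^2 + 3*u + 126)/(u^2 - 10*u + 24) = (u^2 - 4*u - 21)/(u - 4)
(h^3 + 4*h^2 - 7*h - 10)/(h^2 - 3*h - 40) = (h^2 - h - 2)/(h - 8)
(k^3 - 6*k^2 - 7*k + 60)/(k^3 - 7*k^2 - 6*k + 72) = (k - 5)/(k - 6)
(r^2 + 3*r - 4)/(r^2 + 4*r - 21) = (r^2 + 3*r - 4)/(r^2 + 4*r - 21)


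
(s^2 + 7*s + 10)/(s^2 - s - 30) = (s + 2)/(s - 6)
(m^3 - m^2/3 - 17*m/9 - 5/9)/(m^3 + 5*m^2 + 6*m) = (9*m^3 - 3*m^2 - 17*m - 5)/(9*m*(m^2 + 5*m + 6))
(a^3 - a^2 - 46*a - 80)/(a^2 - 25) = (a^2 - 6*a - 16)/(a - 5)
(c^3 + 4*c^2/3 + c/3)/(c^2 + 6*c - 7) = c*(3*c^2 + 4*c + 1)/(3*(c^2 + 6*c - 7))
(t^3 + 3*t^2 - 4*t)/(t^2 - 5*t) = (t^2 + 3*t - 4)/(t - 5)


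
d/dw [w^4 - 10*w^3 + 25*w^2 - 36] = 2*w*(2*w^2 - 15*w + 25)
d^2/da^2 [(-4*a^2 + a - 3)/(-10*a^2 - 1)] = 4*(-50*a^3 + 390*a^2 + 15*a - 13)/(1000*a^6 + 300*a^4 + 30*a^2 + 1)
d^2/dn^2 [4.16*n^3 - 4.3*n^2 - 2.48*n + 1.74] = 24.96*n - 8.6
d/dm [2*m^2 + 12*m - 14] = 4*m + 12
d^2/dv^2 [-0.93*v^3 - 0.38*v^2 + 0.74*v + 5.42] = -5.58*v - 0.76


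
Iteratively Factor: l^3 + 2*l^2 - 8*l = (l)*(l^2 + 2*l - 8) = l*(l + 4)*(l - 2)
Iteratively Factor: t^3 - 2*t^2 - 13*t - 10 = (t + 2)*(t^2 - 4*t - 5) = (t + 1)*(t + 2)*(t - 5)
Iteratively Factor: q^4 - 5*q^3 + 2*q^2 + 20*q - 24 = (q - 3)*(q^3 - 2*q^2 - 4*q + 8) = (q - 3)*(q + 2)*(q^2 - 4*q + 4) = (q - 3)*(q - 2)*(q + 2)*(q - 2)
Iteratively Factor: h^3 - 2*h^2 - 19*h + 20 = (h - 5)*(h^2 + 3*h - 4) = (h - 5)*(h + 4)*(h - 1)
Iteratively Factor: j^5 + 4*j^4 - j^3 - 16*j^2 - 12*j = (j + 1)*(j^4 + 3*j^3 - 4*j^2 - 12*j) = (j + 1)*(j + 3)*(j^3 - 4*j) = (j + 1)*(j + 2)*(j + 3)*(j^2 - 2*j) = j*(j + 1)*(j + 2)*(j + 3)*(j - 2)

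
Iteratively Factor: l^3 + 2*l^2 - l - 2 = (l + 1)*(l^2 + l - 2) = (l - 1)*(l + 1)*(l + 2)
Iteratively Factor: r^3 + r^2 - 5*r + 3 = (r - 1)*(r^2 + 2*r - 3) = (r - 1)*(r + 3)*(r - 1)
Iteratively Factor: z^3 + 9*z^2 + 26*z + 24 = (z + 3)*(z^2 + 6*z + 8) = (z + 3)*(z + 4)*(z + 2)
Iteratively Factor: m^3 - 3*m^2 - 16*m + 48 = (m - 3)*(m^2 - 16) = (m - 4)*(m - 3)*(m + 4)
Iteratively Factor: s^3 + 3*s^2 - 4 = (s - 1)*(s^2 + 4*s + 4) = (s - 1)*(s + 2)*(s + 2)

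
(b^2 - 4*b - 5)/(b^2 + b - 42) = (b^2 - 4*b - 5)/(b^2 + b - 42)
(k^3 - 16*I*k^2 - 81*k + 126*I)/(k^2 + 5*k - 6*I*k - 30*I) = (k^2 - 10*I*k - 21)/(k + 5)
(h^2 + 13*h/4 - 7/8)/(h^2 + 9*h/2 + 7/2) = (h - 1/4)/(h + 1)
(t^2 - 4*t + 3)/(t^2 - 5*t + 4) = (t - 3)/(t - 4)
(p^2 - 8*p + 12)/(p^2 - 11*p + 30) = (p - 2)/(p - 5)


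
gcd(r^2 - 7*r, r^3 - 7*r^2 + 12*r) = r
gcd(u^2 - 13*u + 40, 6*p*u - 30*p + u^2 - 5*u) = u - 5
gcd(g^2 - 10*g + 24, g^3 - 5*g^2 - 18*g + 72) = g - 6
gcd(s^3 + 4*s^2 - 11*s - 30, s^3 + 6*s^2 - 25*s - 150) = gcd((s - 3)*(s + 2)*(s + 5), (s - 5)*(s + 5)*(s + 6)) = s + 5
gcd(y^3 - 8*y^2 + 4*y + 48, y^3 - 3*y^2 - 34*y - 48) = y + 2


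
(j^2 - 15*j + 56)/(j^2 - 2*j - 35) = (j - 8)/(j + 5)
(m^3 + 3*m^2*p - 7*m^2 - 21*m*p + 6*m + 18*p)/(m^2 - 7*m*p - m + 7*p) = (-m^2 - 3*m*p + 6*m + 18*p)/(-m + 7*p)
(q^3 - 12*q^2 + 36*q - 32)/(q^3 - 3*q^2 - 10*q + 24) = (q^2 - 10*q + 16)/(q^2 - q - 12)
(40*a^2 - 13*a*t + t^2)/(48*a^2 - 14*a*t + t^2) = (-5*a + t)/(-6*a + t)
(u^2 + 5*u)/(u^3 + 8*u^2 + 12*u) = (u + 5)/(u^2 + 8*u + 12)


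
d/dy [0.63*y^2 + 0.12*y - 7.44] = 1.26*y + 0.12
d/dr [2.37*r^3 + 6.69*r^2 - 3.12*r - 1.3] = 7.11*r^2 + 13.38*r - 3.12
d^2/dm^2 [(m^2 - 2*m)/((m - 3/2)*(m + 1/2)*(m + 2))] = 32*(4*m^6 - 24*m^5 + 9*m^4 + 23*m^3 - 54*m^2 - 36*m + 42)/(64*m^9 + 192*m^8 - 336*m^7 - 1280*m^6 + 348*m^5 + 2748*m^4 + 685*m^3 - 1746*m^2 - 1188*m - 216)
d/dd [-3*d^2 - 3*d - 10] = -6*d - 3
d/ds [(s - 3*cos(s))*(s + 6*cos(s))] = -3*s*sin(s) + 2*s + 18*sin(2*s) + 3*cos(s)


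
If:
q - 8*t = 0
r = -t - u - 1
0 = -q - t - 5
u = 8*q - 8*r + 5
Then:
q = -40/9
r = -271/63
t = -5/9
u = 27/7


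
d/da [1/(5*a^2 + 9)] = -10*a/(5*a^2 + 9)^2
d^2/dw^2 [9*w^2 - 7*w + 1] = 18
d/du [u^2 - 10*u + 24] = 2*u - 10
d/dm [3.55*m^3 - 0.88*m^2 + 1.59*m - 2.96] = 10.65*m^2 - 1.76*m + 1.59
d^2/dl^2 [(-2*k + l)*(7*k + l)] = 2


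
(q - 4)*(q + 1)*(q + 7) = q^3 + 4*q^2 - 25*q - 28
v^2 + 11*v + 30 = (v + 5)*(v + 6)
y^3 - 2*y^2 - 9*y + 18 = (y - 3)*(y - 2)*(y + 3)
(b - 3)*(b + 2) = b^2 - b - 6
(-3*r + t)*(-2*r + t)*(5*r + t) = 30*r^3 - 19*r^2*t + t^3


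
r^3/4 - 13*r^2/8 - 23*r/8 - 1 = (r/4 + 1/4)*(r - 8)*(r + 1/2)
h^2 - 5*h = h*(h - 5)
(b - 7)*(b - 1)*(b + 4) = b^3 - 4*b^2 - 25*b + 28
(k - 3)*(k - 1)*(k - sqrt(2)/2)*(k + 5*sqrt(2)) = k^4 - 4*k^3 + 9*sqrt(2)*k^3/2 - 18*sqrt(2)*k^2 - 2*k^2 + 27*sqrt(2)*k/2 + 20*k - 15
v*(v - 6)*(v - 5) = v^3 - 11*v^2 + 30*v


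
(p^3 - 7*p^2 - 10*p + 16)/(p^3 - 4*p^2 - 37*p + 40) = (p + 2)/(p + 5)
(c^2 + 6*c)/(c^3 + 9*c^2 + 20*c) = (c + 6)/(c^2 + 9*c + 20)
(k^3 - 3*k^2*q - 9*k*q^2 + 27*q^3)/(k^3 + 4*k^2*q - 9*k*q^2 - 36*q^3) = (k - 3*q)/(k + 4*q)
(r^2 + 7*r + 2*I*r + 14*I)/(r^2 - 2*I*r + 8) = (r + 7)/(r - 4*I)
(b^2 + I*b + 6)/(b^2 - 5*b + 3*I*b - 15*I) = (b - 2*I)/(b - 5)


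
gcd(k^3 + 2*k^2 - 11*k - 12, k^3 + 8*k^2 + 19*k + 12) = k^2 + 5*k + 4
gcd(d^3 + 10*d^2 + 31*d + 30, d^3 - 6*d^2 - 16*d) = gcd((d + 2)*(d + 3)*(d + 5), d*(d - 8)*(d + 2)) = d + 2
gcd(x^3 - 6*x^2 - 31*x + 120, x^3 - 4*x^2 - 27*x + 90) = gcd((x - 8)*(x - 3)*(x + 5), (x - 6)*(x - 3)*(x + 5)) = x^2 + 2*x - 15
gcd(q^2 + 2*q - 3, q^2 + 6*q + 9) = q + 3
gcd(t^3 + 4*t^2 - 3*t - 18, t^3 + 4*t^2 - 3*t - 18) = t^3 + 4*t^2 - 3*t - 18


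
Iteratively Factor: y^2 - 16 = (y + 4)*(y - 4)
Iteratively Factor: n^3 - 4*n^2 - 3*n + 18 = (n - 3)*(n^2 - n - 6) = (n - 3)^2*(n + 2)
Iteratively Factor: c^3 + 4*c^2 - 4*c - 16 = (c - 2)*(c^2 + 6*c + 8) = (c - 2)*(c + 4)*(c + 2)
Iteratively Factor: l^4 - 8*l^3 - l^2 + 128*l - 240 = (l - 3)*(l^3 - 5*l^2 - 16*l + 80) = (l - 5)*(l - 3)*(l^2 - 16) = (l - 5)*(l - 4)*(l - 3)*(l + 4)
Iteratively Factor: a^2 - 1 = (a - 1)*(a + 1)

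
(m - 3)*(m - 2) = m^2 - 5*m + 6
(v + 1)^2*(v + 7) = v^3 + 9*v^2 + 15*v + 7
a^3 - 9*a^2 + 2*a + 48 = (a - 8)*(a - 3)*(a + 2)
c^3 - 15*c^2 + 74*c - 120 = (c - 6)*(c - 5)*(c - 4)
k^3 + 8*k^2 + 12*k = k*(k + 2)*(k + 6)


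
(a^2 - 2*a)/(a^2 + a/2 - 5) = 2*a/(2*a + 5)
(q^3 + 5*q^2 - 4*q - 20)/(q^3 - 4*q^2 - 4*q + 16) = (q + 5)/(q - 4)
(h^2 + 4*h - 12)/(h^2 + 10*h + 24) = (h - 2)/(h + 4)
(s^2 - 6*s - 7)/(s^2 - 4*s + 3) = (s^2 - 6*s - 7)/(s^2 - 4*s + 3)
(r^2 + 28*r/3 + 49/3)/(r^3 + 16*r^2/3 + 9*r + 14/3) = (r + 7)/(r^2 + 3*r + 2)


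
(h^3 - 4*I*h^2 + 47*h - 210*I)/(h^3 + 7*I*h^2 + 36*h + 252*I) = (h - 5*I)/(h + 6*I)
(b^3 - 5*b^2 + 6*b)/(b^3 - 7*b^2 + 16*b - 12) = b/(b - 2)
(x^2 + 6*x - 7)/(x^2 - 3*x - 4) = (-x^2 - 6*x + 7)/(-x^2 + 3*x + 4)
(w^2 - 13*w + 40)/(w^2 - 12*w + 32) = (w - 5)/(w - 4)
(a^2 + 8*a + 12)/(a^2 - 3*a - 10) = (a + 6)/(a - 5)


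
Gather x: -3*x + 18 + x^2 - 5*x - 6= x^2 - 8*x + 12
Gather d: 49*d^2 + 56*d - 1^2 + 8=49*d^2 + 56*d + 7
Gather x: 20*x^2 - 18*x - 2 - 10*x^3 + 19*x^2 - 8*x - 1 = -10*x^3 + 39*x^2 - 26*x - 3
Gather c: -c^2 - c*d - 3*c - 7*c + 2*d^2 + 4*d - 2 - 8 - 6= -c^2 + c*(-d - 10) + 2*d^2 + 4*d - 16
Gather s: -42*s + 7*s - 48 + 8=-35*s - 40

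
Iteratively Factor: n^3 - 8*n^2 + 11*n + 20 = (n - 4)*(n^2 - 4*n - 5) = (n - 5)*(n - 4)*(n + 1)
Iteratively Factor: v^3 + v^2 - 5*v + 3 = (v - 1)*(v^2 + 2*v - 3) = (v - 1)*(v + 3)*(v - 1)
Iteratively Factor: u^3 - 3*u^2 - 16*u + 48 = (u - 4)*(u^2 + u - 12) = (u - 4)*(u + 4)*(u - 3)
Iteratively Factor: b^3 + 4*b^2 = (b)*(b^2 + 4*b) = b*(b + 4)*(b)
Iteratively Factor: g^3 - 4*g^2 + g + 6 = (g - 2)*(g^2 - 2*g - 3) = (g - 2)*(g + 1)*(g - 3)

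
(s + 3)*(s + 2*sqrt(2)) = s^2 + 2*sqrt(2)*s + 3*s + 6*sqrt(2)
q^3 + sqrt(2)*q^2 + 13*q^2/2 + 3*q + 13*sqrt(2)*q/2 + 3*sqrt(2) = (q + 1/2)*(q + 6)*(q + sqrt(2))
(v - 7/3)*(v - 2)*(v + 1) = v^3 - 10*v^2/3 + v/3 + 14/3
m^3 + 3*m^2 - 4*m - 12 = (m - 2)*(m + 2)*(m + 3)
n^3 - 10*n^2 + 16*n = n*(n - 8)*(n - 2)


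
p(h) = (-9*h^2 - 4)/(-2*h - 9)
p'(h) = -18*h/(-2*h - 9) + 2*(-9*h^2 - 4)/(-2*h - 9)^2 = 2*(9*h^2 + 81*h - 4)/(4*h^2 + 36*h + 81)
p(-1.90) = 7.02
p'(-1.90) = -9.28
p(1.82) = 2.67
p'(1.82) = 2.17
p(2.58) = 4.51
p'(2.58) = 2.64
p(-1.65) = 5.00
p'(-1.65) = -6.97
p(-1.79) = 6.06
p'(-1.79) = -8.18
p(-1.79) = 6.06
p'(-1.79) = -8.18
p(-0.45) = 0.72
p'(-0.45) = -1.18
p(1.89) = 2.83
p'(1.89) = 2.22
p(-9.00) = -81.44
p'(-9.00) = -0.10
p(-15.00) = -96.62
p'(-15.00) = 3.66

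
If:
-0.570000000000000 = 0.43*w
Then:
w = -1.33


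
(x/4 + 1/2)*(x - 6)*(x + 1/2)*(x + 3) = x^4/4 - x^3/8 - 49*x^2/8 - 12*x - 9/2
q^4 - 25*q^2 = q^2*(q - 5)*(q + 5)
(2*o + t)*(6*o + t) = 12*o^2 + 8*o*t + t^2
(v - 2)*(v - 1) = v^2 - 3*v + 2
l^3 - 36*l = l*(l - 6)*(l + 6)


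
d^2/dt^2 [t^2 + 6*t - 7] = 2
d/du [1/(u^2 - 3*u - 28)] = (3 - 2*u)/(-u^2 + 3*u + 28)^2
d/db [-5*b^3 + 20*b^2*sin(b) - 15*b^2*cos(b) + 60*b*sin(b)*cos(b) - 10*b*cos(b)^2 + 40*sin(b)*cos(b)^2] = 15*b^2*sin(b) + 20*b^2*cos(b) - 15*b^2 + 40*b*sin(b) + 10*b*sin(2*b) - 30*b*cos(b) + 60*b*cos(2*b) + 30*sin(2*b) + 10*cos(b) - 5*cos(2*b) + 30*cos(3*b) - 5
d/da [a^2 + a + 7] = 2*a + 1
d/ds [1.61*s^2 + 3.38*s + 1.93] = 3.22*s + 3.38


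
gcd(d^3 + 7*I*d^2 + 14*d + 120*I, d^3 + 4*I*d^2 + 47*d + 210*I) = d^2 + 11*I*d - 30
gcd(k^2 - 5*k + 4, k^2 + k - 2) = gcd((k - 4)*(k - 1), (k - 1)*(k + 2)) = k - 1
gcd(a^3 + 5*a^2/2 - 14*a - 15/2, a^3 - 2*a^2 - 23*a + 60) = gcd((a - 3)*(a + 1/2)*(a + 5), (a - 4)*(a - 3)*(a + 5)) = a^2 + 2*a - 15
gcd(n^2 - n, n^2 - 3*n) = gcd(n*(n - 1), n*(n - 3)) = n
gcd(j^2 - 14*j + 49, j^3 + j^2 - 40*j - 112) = j - 7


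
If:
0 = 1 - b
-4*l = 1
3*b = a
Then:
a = 3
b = 1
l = -1/4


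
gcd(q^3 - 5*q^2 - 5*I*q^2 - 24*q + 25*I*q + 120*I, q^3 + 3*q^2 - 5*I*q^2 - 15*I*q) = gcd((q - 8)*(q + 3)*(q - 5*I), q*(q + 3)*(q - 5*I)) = q^2 + q*(3 - 5*I) - 15*I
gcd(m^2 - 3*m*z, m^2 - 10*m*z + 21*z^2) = -m + 3*z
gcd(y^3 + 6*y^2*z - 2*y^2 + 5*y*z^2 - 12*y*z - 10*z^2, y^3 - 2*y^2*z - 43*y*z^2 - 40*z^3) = y^2 + 6*y*z + 5*z^2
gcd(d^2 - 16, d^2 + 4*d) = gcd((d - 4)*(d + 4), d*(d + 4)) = d + 4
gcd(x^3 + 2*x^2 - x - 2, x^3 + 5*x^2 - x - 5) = x^2 - 1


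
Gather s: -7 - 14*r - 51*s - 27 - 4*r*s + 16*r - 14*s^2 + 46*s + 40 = 2*r - 14*s^2 + s*(-4*r - 5) + 6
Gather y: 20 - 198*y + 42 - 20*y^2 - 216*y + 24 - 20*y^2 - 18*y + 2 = -40*y^2 - 432*y + 88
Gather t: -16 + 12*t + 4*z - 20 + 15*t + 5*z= 27*t + 9*z - 36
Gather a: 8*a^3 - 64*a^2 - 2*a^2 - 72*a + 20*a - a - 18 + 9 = 8*a^3 - 66*a^2 - 53*a - 9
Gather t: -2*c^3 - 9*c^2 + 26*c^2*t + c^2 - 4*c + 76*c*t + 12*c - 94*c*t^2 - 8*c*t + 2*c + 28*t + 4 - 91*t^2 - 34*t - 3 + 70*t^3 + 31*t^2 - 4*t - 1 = -2*c^3 - 8*c^2 + 10*c + 70*t^3 + t^2*(-94*c - 60) + t*(26*c^2 + 68*c - 10)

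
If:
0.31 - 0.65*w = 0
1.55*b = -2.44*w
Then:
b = -0.75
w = 0.48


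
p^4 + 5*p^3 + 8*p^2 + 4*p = p*(p + 1)*(p + 2)^2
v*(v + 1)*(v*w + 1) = v^3*w + v^2*w + v^2 + v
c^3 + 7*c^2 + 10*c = c*(c + 2)*(c + 5)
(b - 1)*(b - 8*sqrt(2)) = b^2 - 8*sqrt(2)*b - b + 8*sqrt(2)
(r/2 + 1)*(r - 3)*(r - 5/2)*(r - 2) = r^4/2 - 11*r^3/4 + 7*r^2/4 + 11*r - 15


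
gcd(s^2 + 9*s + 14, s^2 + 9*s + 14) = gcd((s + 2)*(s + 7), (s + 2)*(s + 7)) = s^2 + 9*s + 14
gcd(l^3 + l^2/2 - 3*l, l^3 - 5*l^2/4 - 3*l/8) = l^2 - 3*l/2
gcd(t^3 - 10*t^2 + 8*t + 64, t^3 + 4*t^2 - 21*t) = 1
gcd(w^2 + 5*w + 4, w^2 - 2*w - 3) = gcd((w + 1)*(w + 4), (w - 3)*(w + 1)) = w + 1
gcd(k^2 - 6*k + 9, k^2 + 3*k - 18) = k - 3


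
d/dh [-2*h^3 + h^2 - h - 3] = -6*h^2 + 2*h - 1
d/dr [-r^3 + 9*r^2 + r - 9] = -3*r^2 + 18*r + 1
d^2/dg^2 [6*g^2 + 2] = 12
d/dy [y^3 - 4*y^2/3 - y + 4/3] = 3*y^2 - 8*y/3 - 1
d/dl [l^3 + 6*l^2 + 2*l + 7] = 3*l^2 + 12*l + 2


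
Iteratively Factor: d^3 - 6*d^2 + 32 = (d + 2)*(d^2 - 8*d + 16) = (d - 4)*(d + 2)*(d - 4)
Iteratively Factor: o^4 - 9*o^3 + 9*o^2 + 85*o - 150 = (o - 5)*(o^3 - 4*o^2 - 11*o + 30) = (o - 5)*(o - 2)*(o^2 - 2*o - 15) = (o - 5)^2*(o - 2)*(o + 3)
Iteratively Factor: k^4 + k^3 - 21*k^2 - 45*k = (k)*(k^3 + k^2 - 21*k - 45) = k*(k + 3)*(k^2 - 2*k - 15) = k*(k - 5)*(k + 3)*(k + 3)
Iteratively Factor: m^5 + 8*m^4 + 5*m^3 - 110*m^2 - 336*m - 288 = (m - 4)*(m^4 + 12*m^3 + 53*m^2 + 102*m + 72) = (m - 4)*(m + 4)*(m^3 + 8*m^2 + 21*m + 18) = (m - 4)*(m + 2)*(m + 4)*(m^2 + 6*m + 9) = (m - 4)*(m + 2)*(m + 3)*(m + 4)*(m + 3)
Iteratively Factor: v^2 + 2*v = (v + 2)*(v)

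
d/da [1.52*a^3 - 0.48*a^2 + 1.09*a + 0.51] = 4.56*a^2 - 0.96*a + 1.09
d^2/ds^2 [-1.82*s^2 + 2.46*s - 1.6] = -3.64000000000000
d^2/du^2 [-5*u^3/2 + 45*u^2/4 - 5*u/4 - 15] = 45/2 - 15*u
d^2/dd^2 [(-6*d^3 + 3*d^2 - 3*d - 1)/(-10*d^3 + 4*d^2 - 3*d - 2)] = 2*(-60*d^6 + 360*d^5 - 210*d^4 + 124*d^3 - 186*d^2 + 48*d - 13)/(1000*d^9 - 1200*d^8 + 1380*d^7 - 184*d^6 - 66*d^5 + 348*d^4 + 3*d^3 + 6*d^2 + 36*d + 8)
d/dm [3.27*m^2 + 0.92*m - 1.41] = 6.54*m + 0.92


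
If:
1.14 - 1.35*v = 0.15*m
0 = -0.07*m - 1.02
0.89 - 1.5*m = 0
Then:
No Solution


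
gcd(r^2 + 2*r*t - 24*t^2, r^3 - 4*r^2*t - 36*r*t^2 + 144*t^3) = r^2 + 2*r*t - 24*t^2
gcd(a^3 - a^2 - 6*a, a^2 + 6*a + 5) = 1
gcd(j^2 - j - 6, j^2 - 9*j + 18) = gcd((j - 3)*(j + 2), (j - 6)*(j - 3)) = j - 3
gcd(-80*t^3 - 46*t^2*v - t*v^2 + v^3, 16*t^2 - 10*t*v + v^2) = 8*t - v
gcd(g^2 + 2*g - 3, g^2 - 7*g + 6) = g - 1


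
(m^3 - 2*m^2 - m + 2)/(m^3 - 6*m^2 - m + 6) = (m - 2)/(m - 6)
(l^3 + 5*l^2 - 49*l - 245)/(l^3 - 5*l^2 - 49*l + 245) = (l + 5)/(l - 5)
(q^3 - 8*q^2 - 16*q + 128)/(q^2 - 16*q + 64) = (q^2 - 16)/(q - 8)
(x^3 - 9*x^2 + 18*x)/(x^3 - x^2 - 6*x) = (x - 6)/(x + 2)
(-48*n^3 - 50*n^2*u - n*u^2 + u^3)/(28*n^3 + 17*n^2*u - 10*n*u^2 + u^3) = (-48*n^2 - 2*n*u + u^2)/(28*n^2 - 11*n*u + u^2)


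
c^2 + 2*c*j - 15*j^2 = (c - 3*j)*(c + 5*j)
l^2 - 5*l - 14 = (l - 7)*(l + 2)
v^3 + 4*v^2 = v^2*(v + 4)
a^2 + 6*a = a*(a + 6)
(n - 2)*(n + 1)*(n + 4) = n^3 + 3*n^2 - 6*n - 8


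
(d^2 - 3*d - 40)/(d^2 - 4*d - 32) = (d + 5)/(d + 4)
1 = 1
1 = 1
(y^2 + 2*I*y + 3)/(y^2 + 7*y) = (y^2 + 2*I*y + 3)/(y*(y + 7))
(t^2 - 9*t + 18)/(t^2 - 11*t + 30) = (t - 3)/(t - 5)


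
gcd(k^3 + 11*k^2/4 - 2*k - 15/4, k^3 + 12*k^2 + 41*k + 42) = k + 3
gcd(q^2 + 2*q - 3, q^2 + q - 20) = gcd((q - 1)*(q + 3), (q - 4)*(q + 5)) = 1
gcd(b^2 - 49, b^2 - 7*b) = b - 7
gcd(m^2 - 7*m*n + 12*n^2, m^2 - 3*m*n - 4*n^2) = m - 4*n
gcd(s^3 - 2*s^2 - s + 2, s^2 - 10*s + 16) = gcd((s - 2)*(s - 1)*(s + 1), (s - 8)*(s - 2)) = s - 2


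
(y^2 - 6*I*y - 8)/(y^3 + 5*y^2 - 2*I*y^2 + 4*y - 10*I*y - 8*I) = (y - 4*I)/(y^2 + 5*y + 4)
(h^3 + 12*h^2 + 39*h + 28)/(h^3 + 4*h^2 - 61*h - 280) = (h^2 + 5*h + 4)/(h^2 - 3*h - 40)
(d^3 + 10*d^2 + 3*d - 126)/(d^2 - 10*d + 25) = (d^3 + 10*d^2 + 3*d - 126)/(d^2 - 10*d + 25)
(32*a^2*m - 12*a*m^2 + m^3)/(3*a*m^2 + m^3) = (32*a^2 - 12*a*m + m^2)/(m*(3*a + m))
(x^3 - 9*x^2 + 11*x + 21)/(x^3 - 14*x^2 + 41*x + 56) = (x - 3)/(x - 8)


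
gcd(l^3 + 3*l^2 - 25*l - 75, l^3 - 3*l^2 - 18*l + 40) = l - 5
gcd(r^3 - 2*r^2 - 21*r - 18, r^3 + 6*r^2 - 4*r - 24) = 1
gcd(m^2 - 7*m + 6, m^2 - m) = m - 1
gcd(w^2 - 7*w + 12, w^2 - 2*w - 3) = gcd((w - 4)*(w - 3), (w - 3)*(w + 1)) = w - 3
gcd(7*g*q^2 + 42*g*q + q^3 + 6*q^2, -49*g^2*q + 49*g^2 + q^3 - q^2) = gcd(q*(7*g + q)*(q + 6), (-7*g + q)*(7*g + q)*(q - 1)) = 7*g + q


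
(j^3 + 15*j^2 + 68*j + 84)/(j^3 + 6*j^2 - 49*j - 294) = (j + 2)/(j - 7)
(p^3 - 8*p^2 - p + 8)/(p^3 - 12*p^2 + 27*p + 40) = (p - 1)/(p - 5)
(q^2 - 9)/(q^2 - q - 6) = (q + 3)/(q + 2)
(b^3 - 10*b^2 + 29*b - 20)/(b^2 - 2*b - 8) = (b^2 - 6*b + 5)/(b + 2)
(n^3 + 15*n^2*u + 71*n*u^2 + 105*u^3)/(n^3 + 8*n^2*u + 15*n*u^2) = (n + 7*u)/n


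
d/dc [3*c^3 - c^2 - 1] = c*(9*c - 2)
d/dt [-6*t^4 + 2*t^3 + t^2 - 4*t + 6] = -24*t^3 + 6*t^2 + 2*t - 4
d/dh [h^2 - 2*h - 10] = 2*h - 2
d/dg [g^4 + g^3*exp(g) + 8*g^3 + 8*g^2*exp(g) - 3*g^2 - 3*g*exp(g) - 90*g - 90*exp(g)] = g^3*exp(g) + 4*g^3 + 11*g^2*exp(g) + 24*g^2 + 13*g*exp(g) - 6*g - 93*exp(g) - 90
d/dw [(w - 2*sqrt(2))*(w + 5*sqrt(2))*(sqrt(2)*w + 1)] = 3*sqrt(2)*w^2 + 14*w - 17*sqrt(2)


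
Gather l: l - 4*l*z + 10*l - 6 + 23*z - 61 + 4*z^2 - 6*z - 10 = l*(11 - 4*z) + 4*z^2 + 17*z - 77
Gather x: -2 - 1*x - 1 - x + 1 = -2*x - 2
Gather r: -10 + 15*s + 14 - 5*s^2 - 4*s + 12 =-5*s^2 + 11*s + 16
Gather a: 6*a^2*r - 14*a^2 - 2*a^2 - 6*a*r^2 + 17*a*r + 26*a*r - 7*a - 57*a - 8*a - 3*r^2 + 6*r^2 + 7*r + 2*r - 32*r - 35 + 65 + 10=a^2*(6*r - 16) + a*(-6*r^2 + 43*r - 72) + 3*r^2 - 23*r + 40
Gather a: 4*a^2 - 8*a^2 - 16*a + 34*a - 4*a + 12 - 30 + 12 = -4*a^2 + 14*a - 6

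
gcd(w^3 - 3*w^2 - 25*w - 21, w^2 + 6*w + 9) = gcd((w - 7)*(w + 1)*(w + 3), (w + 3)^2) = w + 3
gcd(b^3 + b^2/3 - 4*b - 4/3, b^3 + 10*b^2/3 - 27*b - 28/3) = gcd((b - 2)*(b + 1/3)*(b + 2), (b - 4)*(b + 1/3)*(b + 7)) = b + 1/3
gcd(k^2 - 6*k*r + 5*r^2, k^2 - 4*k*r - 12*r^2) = 1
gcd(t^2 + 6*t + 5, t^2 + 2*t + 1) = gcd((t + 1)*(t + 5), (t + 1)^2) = t + 1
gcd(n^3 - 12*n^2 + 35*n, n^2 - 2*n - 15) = n - 5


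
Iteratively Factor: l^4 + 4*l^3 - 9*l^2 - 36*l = (l - 3)*(l^3 + 7*l^2 + 12*l) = (l - 3)*(l + 4)*(l^2 + 3*l) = (l - 3)*(l + 3)*(l + 4)*(l)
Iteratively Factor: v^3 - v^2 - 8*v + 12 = (v + 3)*(v^2 - 4*v + 4) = (v - 2)*(v + 3)*(v - 2)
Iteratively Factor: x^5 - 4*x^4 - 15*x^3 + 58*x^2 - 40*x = (x - 5)*(x^4 + x^3 - 10*x^2 + 8*x) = (x - 5)*(x - 2)*(x^3 + 3*x^2 - 4*x) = (x - 5)*(x - 2)*(x + 4)*(x^2 - x) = x*(x - 5)*(x - 2)*(x + 4)*(x - 1)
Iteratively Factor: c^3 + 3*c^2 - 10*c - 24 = (c - 3)*(c^2 + 6*c + 8) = (c - 3)*(c + 2)*(c + 4)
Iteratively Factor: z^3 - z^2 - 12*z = (z)*(z^2 - z - 12) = z*(z - 4)*(z + 3)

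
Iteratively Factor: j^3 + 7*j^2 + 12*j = (j + 3)*(j^2 + 4*j) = j*(j + 3)*(j + 4)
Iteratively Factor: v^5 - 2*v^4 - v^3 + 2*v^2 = (v + 1)*(v^4 - 3*v^3 + 2*v^2) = (v - 2)*(v + 1)*(v^3 - v^2) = v*(v - 2)*(v + 1)*(v^2 - v) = v*(v - 2)*(v - 1)*(v + 1)*(v)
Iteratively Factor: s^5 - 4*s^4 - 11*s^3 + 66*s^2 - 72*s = (s + 4)*(s^4 - 8*s^3 + 21*s^2 - 18*s) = (s - 3)*(s + 4)*(s^3 - 5*s^2 + 6*s) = s*(s - 3)*(s + 4)*(s^2 - 5*s + 6) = s*(s - 3)*(s - 2)*(s + 4)*(s - 3)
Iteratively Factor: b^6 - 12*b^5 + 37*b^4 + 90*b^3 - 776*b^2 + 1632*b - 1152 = (b - 2)*(b^5 - 10*b^4 + 17*b^3 + 124*b^2 - 528*b + 576) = (b - 4)*(b - 2)*(b^4 - 6*b^3 - 7*b^2 + 96*b - 144) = (b - 4)*(b - 3)*(b - 2)*(b^3 - 3*b^2 - 16*b + 48) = (b - 4)*(b - 3)*(b - 2)*(b + 4)*(b^2 - 7*b + 12) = (b - 4)^2*(b - 3)*(b - 2)*(b + 4)*(b - 3)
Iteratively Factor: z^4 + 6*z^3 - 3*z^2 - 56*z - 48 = (z - 3)*(z^3 + 9*z^2 + 24*z + 16) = (z - 3)*(z + 1)*(z^2 + 8*z + 16) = (z - 3)*(z + 1)*(z + 4)*(z + 4)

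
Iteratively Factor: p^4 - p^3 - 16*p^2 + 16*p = (p - 1)*(p^3 - 16*p) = (p - 1)*(p + 4)*(p^2 - 4*p) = p*(p - 1)*(p + 4)*(p - 4)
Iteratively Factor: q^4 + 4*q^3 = (q)*(q^3 + 4*q^2) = q^2*(q^2 + 4*q) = q^2*(q + 4)*(q)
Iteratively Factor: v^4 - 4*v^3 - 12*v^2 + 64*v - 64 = (v - 2)*(v^3 - 2*v^2 - 16*v + 32) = (v - 4)*(v - 2)*(v^2 + 2*v - 8) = (v - 4)*(v - 2)^2*(v + 4)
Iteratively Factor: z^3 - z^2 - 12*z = (z + 3)*(z^2 - 4*z) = (z - 4)*(z + 3)*(z)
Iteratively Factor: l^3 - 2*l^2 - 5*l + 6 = (l - 3)*(l^2 + l - 2) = (l - 3)*(l - 1)*(l + 2)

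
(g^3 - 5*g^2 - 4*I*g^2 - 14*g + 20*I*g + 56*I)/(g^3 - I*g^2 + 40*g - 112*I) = (g^2 - 5*g - 14)/(g^2 + 3*I*g + 28)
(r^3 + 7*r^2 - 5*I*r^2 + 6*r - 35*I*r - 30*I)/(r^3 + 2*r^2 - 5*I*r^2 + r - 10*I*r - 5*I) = (r + 6)/(r + 1)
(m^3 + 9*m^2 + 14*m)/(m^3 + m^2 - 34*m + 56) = m*(m + 2)/(m^2 - 6*m + 8)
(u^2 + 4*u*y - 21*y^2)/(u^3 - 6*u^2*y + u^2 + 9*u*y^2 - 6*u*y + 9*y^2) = (-u - 7*y)/(-u^2 + 3*u*y - u + 3*y)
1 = 1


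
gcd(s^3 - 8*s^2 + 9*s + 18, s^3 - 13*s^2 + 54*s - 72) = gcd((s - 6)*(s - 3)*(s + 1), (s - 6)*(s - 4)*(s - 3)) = s^2 - 9*s + 18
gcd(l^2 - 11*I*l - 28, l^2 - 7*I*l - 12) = l - 4*I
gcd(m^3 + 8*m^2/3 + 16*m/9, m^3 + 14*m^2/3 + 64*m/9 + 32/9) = m^2 + 8*m/3 + 16/9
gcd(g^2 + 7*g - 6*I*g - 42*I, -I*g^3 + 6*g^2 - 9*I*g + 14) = 1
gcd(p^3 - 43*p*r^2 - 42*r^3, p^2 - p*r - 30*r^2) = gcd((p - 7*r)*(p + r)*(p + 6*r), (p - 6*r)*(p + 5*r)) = 1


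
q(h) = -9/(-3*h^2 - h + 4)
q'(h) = -9*(6*h + 1)/(-3*h^2 - h + 4)^2 = 9*(-6*h - 1)/(3*h^2 + h - 4)^2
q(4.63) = 0.14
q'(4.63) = -0.06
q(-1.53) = 6.03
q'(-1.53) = 33.04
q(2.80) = 0.40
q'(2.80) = -0.32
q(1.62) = 1.64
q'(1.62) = -3.20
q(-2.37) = 0.86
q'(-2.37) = 1.08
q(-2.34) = 0.89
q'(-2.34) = 1.15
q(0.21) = -2.46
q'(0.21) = -1.52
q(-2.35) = 0.88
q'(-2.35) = 1.13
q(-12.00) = 0.02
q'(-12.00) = 0.00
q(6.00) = 0.08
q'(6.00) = -0.03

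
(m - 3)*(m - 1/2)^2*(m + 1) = m^4 - 3*m^3 - 3*m^2/4 + 5*m/2 - 3/4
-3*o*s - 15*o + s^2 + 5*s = (-3*o + s)*(s + 5)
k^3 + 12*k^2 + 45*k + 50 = (k + 2)*(k + 5)^2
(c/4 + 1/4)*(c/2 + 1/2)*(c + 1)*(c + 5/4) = c^4/8 + 17*c^3/32 + 27*c^2/32 + 19*c/32 + 5/32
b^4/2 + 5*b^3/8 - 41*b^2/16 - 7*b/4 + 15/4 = (b/2 + 1)*(b - 3/2)*(b - 5/4)*(b + 2)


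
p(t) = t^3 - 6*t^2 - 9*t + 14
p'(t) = 3*t^2 - 12*t - 9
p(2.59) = -32.18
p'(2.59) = -19.96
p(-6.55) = -465.48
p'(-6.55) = 198.31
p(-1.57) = 9.47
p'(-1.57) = 17.23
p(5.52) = -50.31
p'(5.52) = 16.17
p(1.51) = -9.83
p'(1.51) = -20.28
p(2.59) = -32.18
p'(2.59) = -19.96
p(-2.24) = -7.19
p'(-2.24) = 32.93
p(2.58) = -31.98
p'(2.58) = -19.99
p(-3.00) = -40.00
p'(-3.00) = 54.00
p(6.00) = -40.00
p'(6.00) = 27.00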